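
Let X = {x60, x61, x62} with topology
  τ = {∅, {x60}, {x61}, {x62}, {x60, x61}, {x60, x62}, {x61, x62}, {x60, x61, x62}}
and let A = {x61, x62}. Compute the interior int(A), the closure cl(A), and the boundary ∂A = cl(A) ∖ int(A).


int(A) = {x61, x62}, cl(A) = {x61, x62}, ∂A = ∅.

Closed sets in (X, τ) are complements of opens:
  closed(X, τ) = {∅, {x60}, {x61}, {x62}, {x60, x61}, {x60, x62}, {x61, x62}, {x60, x61, x62}}.
int(A) = ⋃ {U ∈ τ : U ⊆ A}. Opens contained in A: ∅, {x61}, {x62}, {x61, x62}.
Taking the union of these: int(A) = {x61, x62}.
cl(A) = ⋂ {C closed : A ⊆ C}. Closed sets containing A: {x61, x62}, {x60, x61, x62}.
Intersecting these: cl(A) = {x61, x62}.
∂A = cl(A) ∖ int(A) = {x61, x62} ∖ {x61, x62} = ∅.


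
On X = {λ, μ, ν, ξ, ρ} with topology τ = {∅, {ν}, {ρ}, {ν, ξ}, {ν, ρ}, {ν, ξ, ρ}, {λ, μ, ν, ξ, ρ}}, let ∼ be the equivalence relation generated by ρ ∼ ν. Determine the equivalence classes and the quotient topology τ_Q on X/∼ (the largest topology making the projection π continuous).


X/∼ = {[λ], [μ], [ν=ρ], [ξ]}; |τ_Q| = 4.

Equivalence classes: [λ], [μ], [ν=ρ], [ξ].
Quotient map π: X → X/∼ sends λ ↦ [λ], μ ↦ [μ], ν ↦ [ν=ρ], ξ ↦ [ξ], ρ ↦ [ν=ρ].
For each subset V ⊆ X/∼, compute π^{-1}(V) ⊆ X and check whether π^{-1}(V) ∈ τ. V is open in τ_Q iff π^{-1}(V) ∈ τ.
  V = {}: π^{-1}(V) = ∅ ∈ τ ✓.
  V = {[λ]}: π^{-1}(V) = {λ} ∉ τ ✗.
  V = {[μ]}: π^{-1}(V) = {μ} ∉ τ ✗.
  V = {[λ], [μ]}: π^{-1}(V) = {λ, μ} ∉ τ ✗.
  V = {[ν=ρ]}: π^{-1}(V) = {ν, ρ} ∈ τ ✓.
  V = {[λ], [ν=ρ]}: π^{-1}(V) = {λ, ν, ρ} ∉ τ ✗.
  V = {[μ], [ν=ρ]}: π^{-1}(V) = {μ, ν, ρ} ∉ τ ✗.
  V = {[λ], [μ], [ν=ρ]}: π^{-1}(V) = {λ, μ, ν, ρ} ∉ τ ✗.
  V = {[ξ]}: π^{-1}(V) = {ξ} ∉ τ ✗.
  V = {[λ], [ξ]}: π^{-1}(V) = {λ, ξ} ∉ τ ✗.
  V = {[μ], [ξ]}: π^{-1}(V) = {μ, ξ} ∉ τ ✗.
  V = {[λ], [μ], [ξ]}: π^{-1}(V) = {λ, μ, ξ} ∉ τ ✗.
  V = {[ν=ρ], [ξ]}: π^{-1}(V) = {ν, ξ, ρ} ∈ τ ✓.
  V = {[λ], [ν=ρ], [ξ]}: π^{-1}(V) = {λ, ν, ξ, ρ} ∉ τ ✗.
  V = {[μ], [ν=ρ], [ξ]}: π^{-1}(V) = {μ, ν, ξ, ρ} ∉ τ ✗.
  V = {[λ], [μ], [ν=ρ], [ξ]}: π^{-1}(V) = {λ, μ, ν, ξ, ρ} ∈ τ ✓.
Open sets in the quotient: τ_Q = {{}, {[ν=ρ]}, {[ν=ρ], [ξ]}, {[λ], [μ], [ν=ρ], [ξ]}} (4 elements).


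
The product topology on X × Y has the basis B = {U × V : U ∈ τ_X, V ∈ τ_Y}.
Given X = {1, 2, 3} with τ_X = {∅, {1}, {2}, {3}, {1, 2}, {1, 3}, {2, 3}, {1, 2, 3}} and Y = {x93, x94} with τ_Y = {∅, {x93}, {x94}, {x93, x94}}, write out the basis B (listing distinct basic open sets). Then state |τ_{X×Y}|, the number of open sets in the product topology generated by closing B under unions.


Basis B = {∅ × ∅, {1} × {x93}, {1} × {x94}, {2} × {x93}, {2} × {x94}, {3} × {x93}, {3} × {x94}, {1} × {x93, x94}, {1, 2} × {x93}, {1, 3} × {x93}, {1, 2} × {x94}, {1, 3} × {x94}, {2} × {x93, x94}, {2, 3} × {x93}, {2, 3} × {x94}, {3} × {x93, x94}, {1, 2, 3} × {x93}, {1, 2, 3} × {x94}, {1, 2} × {x93, x94}, {1, 3} × {x93, x94}, {2, 3} × {x93, x94}, {1, 2, 3} × {x93, x94}}; |τ_{X×Y}| = 64.

Enumerate products U × V with U ∈ τ_X, V ∈ τ_Y (deduplicated):
  ∅ × ∅ = {} (∅)
  {1} × {x93} = {(1,x93)}
  {1} × {x94} = {(1,x94)}
  {2} × {x93} = {(2,x93)}
  {2} × {x94} = {(2,x94)}
  {3} × {x93} = {(3,x93)}
  {3} × {x94} = {(3,x94)}
  {1} × {x93, x94} = {(1,x93), (1,x94)}
  {1, 2} × {x93} = {(1,x93), (2,x93)}
  {1, 3} × {x93} = {(1,x93), (3,x93)}
  {1, 2} × {x94} = {(1,x94), (2,x94)}
  {1, 3} × {x94} = {(1,x94), (3,x94)}
  {2} × {x93, x94} = {(2,x93), (2,x94)}
  {2, 3} × {x93} = {(2,x93), (3,x93)}
  {2, 3} × {x94} = {(2,x94), (3,x94)}
  {3} × {x93, x94} = {(3,x93), (3,x94)}
  {1, 2, 3} × {x93} = {(1,x93), (2,x93), (3,x93)}
  {1, 2, 3} × {x94} = {(1,x94), (2,x94), (3,x94)}
  {1, 2} × {x93, x94} = {(1,x93), (1,x94), (2,x93), (2,x94)}
  {1, 3} × {x93, x94} = {(1,x93), (1,x94), (3,x93), (3,x94)}
  {2, 3} × {x93, x94} = {(2,x93), (2,x94), (3,x93), (3,x94)}
  {1, 2, 3} × {x93, x94} = {(1,x93), (1,x94), (2,x93), (2,x94), (3,x93), (3,x94)}
These 22 distinct sets form the basis B.
Close under arbitrary unions to get τ_{X×Y}; counting gives |τ_{X×Y}| = 64.


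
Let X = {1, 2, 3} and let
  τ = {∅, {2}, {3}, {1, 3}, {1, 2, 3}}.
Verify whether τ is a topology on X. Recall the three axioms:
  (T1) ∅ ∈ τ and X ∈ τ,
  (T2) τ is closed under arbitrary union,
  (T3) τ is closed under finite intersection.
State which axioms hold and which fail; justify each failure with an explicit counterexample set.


τ is NOT a topology on X.

Axiom (T1): ∅ ∈ τ? Yes; X ∈ τ? Yes.
Axiom (T2/T3): check pairwise unions and intersections of members of τ.
Counterexample for (T2): {2} ∪ {3} = {2, 3} ∉ τ. Therefore τ is NOT a topology.


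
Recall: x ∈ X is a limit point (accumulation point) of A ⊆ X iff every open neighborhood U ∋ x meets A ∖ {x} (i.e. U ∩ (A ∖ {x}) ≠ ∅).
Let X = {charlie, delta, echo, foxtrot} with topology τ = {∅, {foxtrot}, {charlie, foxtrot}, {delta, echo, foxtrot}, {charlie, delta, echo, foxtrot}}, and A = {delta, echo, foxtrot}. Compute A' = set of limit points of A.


A' = {charlie, delta, echo}

For each x ∈ X, list the open sets U ∈ τ with x ∈ U, then check whether U ∩ (A ∖ {x}) ≠ ∅ for every such U.
  x = charlie: opens ∋ x are {charlie, foxtrot}, {charlie, delta, echo, foxtrot}; each meets A ∖ {charlie}, so x IS a limit point.
  x = delta: opens ∋ x are {delta, echo, foxtrot}, {charlie, delta, echo, foxtrot}; each meets A ∖ {delta}, so x IS a limit point.
  x = echo: opens ∋ x are {delta, echo, foxtrot}, {charlie, delta, echo, foxtrot}; each meets A ∖ {echo}, so x IS a limit point.
  x = foxtrot: open {foxtrot} ∋ x has {foxtrot} ∩ (A ∖ {foxtrot}) = ∅, so x is NOT a limit point.
Collecting: A' = {charlie, delta, echo}.


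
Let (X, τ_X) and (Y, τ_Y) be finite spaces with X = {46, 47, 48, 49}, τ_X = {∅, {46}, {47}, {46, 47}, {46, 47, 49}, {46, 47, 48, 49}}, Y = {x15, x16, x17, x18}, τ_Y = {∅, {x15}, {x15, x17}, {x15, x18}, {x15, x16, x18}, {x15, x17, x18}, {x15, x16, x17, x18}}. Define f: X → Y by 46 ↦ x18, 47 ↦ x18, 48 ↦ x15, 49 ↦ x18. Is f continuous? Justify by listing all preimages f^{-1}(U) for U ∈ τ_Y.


f is NOT continuous.

Compute f^{-1}(U) for each U ∈ τ_Y:
  U = ∅: f^{-1}(U) = ∅ ∈ τ_X ✓.
  U = {x15}: f^{-1}(U) = {48} ∉ τ_X ✗.
  U = {x15, x17}: f^{-1}(U) = {48} ∉ τ_X ✗.
  U = {x15, x18}: f^{-1}(U) = {46, 47, 48, 49} ∈ τ_X ✓.
  U = {x15, x16, x18}: f^{-1}(U) = {46, 47, 48, 49} ∈ τ_X ✓.
  U = {x15, x17, x18}: f^{-1}(U) = {46, 47, 48, 49} ∈ τ_X ✓.
  U = {x15, x16, x17, x18}: f^{-1}(U) = {46, 47, 48, 49} ∈ τ_X ✓.
Found U = {x15} with f^{-1}(U) = {48} not in τ_X. Therefore f is NOT continuous.


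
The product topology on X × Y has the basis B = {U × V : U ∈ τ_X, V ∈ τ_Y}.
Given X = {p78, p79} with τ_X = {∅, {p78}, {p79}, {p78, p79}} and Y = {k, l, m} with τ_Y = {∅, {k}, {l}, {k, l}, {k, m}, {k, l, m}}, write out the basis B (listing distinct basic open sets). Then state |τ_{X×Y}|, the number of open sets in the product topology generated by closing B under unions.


Basis B = {∅ × ∅, {p78} × {k}, {p78} × {l}, {p79} × {k}, {p79} × {l}, {p78} × {k, l}, {p78} × {k, m}, {p78, p79} × {k}, {p78, p79} × {l}, {p79} × {k, l}, {p79} × {k, m}, {p78} × {k, l, m}, {p79} × {k, l, m}, {p78, p79} × {k, l}, {p78, p79} × {k, m}, {p78, p79} × {k, l, m}}; |τ_{X×Y}| = 36.

Enumerate products U × V with U ∈ τ_X, V ∈ τ_Y (deduplicated):
  ∅ × ∅ = {} (∅)
  {p78} × {k} = {(p78,k)}
  {p78} × {l} = {(p78,l)}
  {p79} × {k} = {(p79,k)}
  {p79} × {l} = {(p79,l)}
  {p78} × {k, l} = {(p78,k), (p78,l)}
  {p78} × {k, m} = {(p78,k), (p78,m)}
  {p78, p79} × {k} = {(p78,k), (p79,k)}
  {p78, p79} × {l} = {(p78,l), (p79,l)}
  {p79} × {k, l} = {(p79,k), (p79,l)}
  {p79} × {k, m} = {(p79,k), (p79,m)}
  {p78} × {k, l, m} = {(p78,k), (p78,l), (p78,m)}
  {p79} × {k, l, m} = {(p79,k), (p79,l), (p79,m)}
  {p78, p79} × {k, l} = {(p78,k), (p78,l), (p79,k), (p79,l)}
  {p78, p79} × {k, m} = {(p78,k), (p78,m), (p79,k), (p79,m)}
  {p78, p79} × {k, l, m} = {(p78,k), (p78,l), (p78,m), (p79,k), (p79,l), (p79,m)}
These 16 distinct sets form the basis B.
Close under arbitrary unions to get τ_{X×Y}; counting gives |τ_{X×Y}| = 36.


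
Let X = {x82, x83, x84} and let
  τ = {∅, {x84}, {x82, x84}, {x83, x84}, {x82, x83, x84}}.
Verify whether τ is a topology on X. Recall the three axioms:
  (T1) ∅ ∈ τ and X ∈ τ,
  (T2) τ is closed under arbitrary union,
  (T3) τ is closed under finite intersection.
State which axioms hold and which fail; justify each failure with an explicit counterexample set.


τ IS a topology on X.

Axiom (T1): ∅ ∈ τ? Yes; X ∈ τ? Yes.
Axiom (T2/T3): check pairwise unions and intersections of members of τ.
All pairwise intersections and unions checked — each lies in τ. Therefore τ satisfies (T1), (T2), (T3): it IS a topology on X.


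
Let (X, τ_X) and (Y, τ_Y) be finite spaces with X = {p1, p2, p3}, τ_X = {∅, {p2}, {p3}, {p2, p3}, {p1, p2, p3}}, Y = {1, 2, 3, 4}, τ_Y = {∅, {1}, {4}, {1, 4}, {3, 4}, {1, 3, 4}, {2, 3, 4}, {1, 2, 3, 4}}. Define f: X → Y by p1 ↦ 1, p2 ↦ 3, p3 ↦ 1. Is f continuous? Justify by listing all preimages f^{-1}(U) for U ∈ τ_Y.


f is NOT continuous.

Compute f^{-1}(U) for each U ∈ τ_Y:
  U = ∅: f^{-1}(U) = ∅ ∈ τ_X ✓.
  U = {1}: f^{-1}(U) = {p1, p3} ∉ τ_X ✗.
  U = {4}: f^{-1}(U) = ∅ ∈ τ_X ✓.
  U = {1, 4}: f^{-1}(U) = {p1, p3} ∉ τ_X ✗.
  U = {3, 4}: f^{-1}(U) = {p2} ∈ τ_X ✓.
  U = {1, 3, 4}: f^{-1}(U) = {p1, p2, p3} ∈ τ_X ✓.
  U = {2, 3, 4}: f^{-1}(U) = {p2} ∈ τ_X ✓.
  U = {1, 2, 3, 4}: f^{-1}(U) = {p1, p2, p3} ∈ τ_X ✓.
Found U = {1} with f^{-1}(U) = {p1, p3} not in τ_X. Therefore f is NOT continuous.


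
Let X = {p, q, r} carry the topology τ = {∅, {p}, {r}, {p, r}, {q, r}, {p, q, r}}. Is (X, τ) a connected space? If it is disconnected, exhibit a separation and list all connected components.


(X, τ) is disconnected; components = [{p}, {q, r}].

Find clopen sets (U ∈ τ with X ∖ U ∈ τ):
  U = ∅, X ∖ U = {p, q, r} — both open, so U is clopen.
  U = {p}, X ∖ U = {q, r} — both open, so U is clopen.
  U = {q, r}, X ∖ U = {p} — both open, so U is clopen.
  U = {p, q, r}, X ∖ U = ∅ — both open, so U is clopen.
Nontrivial clopen(s) exist: e.g. {p}. So (X, τ) is disconnected.
Compute connected components by grouping points that agree on all clopens:
  component: {p}
  component: {q, r}


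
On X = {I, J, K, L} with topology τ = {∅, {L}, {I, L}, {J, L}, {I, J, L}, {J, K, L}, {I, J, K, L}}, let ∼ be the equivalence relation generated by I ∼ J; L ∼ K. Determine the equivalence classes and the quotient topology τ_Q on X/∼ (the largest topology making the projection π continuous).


X/∼ = {[I=J], [K=L]}; |τ_Q| = 2.

Equivalence classes: [I=J], [K=L].
Quotient map π: X → X/∼ sends I ↦ [I=J], J ↦ [I=J], K ↦ [K=L], L ↦ [K=L].
For each subset V ⊆ X/∼, compute π^{-1}(V) ⊆ X and check whether π^{-1}(V) ∈ τ. V is open in τ_Q iff π^{-1}(V) ∈ τ.
  V = {}: π^{-1}(V) = ∅ ∈ τ ✓.
  V = {[I=J]}: π^{-1}(V) = {I, J} ∉ τ ✗.
  V = {[K=L]}: π^{-1}(V) = {K, L} ∉ τ ✗.
  V = {[I=J], [K=L]}: π^{-1}(V) = {I, J, K, L} ∈ τ ✓.
Open sets in the quotient: τ_Q = {{}, {[I=J], [K=L]}} (2 elements).


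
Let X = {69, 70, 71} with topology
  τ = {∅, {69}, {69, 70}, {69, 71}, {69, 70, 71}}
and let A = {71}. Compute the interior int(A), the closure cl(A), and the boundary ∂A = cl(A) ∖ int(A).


int(A) = ∅, cl(A) = {71}, ∂A = {71}.

Closed sets in (X, τ) are complements of opens:
  closed(X, τ) = {∅, {70}, {71}, {70, 71}, {69, 70, 71}}.
int(A) = ⋃ {U ∈ τ : U ⊆ A}. Opens contained in A: ∅.
Taking the union of these: int(A) = ∅.
cl(A) = ⋂ {C closed : A ⊆ C}. Closed sets containing A: {71}, {70, 71}, {69, 70, 71}.
Intersecting these: cl(A) = {71}.
∂A = cl(A) ∖ int(A) = {71} ∖ ∅ = {71}.


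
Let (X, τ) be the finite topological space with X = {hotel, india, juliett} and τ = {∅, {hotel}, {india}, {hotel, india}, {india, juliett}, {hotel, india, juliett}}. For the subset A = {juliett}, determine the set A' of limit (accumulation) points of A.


A' = ∅

For each x ∈ X, list the open sets U ∈ τ with x ∈ U, then check whether U ∩ (A ∖ {x}) ≠ ∅ for every such U.
  x = hotel: open {hotel} ∋ x has {hotel} ∩ (A ∖ {hotel}) = ∅, so x is NOT a limit point.
  x = india: open {india} ∋ x has {india} ∩ (A ∖ {india}) = ∅, so x is NOT a limit point.
  x = juliett: open {india, juliett} ∋ x has {india, juliett} ∩ (A ∖ {juliett}) = ∅, so x is NOT a limit point.
Collecting: A' = ∅.


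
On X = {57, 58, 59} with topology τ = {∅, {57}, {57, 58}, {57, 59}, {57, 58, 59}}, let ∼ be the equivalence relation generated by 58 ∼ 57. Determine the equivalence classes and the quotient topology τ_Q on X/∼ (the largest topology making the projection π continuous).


X/∼ = {[57=58], [59]}; |τ_Q| = 3.

Equivalence classes: [57=58], [59].
Quotient map π: X → X/∼ sends 57 ↦ [57=58], 58 ↦ [57=58], 59 ↦ [59].
For each subset V ⊆ X/∼, compute π^{-1}(V) ⊆ X and check whether π^{-1}(V) ∈ τ. V is open in τ_Q iff π^{-1}(V) ∈ τ.
  V = {}: π^{-1}(V) = ∅ ∈ τ ✓.
  V = {[57=58]}: π^{-1}(V) = {57, 58} ∈ τ ✓.
  V = {[59]}: π^{-1}(V) = {59} ∉ τ ✗.
  V = {[57=58], [59]}: π^{-1}(V) = {57, 58, 59} ∈ τ ✓.
Open sets in the quotient: τ_Q = {{}, {[57=58]}, {[57=58], [59]}} (3 elements).


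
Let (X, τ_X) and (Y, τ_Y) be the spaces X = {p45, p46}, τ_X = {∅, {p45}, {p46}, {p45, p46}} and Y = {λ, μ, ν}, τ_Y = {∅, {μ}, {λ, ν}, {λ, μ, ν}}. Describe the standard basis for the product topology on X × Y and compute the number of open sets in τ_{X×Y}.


Basis B = {∅ × ∅, {p45} × {μ}, {p46} × {μ}, {p45} × {λ, ν}, {p45, p46} × {μ}, {p46} × {λ, ν}, {p45} × {λ, μ, ν}, {p46} × {λ, μ, ν}, {p45, p46} × {λ, ν}, {p45, p46} × {λ, μ, ν}}; |τ_{X×Y}| = 16.

Enumerate products U × V with U ∈ τ_X, V ∈ τ_Y (deduplicated):
  ∅ × ∅ = {} (∅)
  {p45} × {μ} = {(p45,μ)}
  {p46} × {μ} = {(p46,μ)}
  {p45} × {λ, ν} = {(p45,λ), (p45,ν)}
  {p45, p46} × {μ} = {(p45,μ), (p46,μ)}
  {p46} × {λ, ν} = {(p46,λ), (p46,ν)}
  {p45} × {λ, μ, ν} = {(p45,λ), (p45,μ), (p45,ν)}
  {p46} × {λ, μ, ν} = {(p46,λ), (p46,μ), (p46,ν)}
  {p45, p46} × {λ, ν} = {(p45,λ), (p45,ν), (p46,λ), (p46,ν)}
  {p45, p46} × {λ, μ, ν} = {(p45,λ), (p45,μ), (p45,ν), (p46,λ), (p46,μ), (p46,ν)}
These 10 distinct sets form the basis B.
Close under arbitrary unions to get τ_{X×Y}; counting gives |τ_{X×Y}| = 16.


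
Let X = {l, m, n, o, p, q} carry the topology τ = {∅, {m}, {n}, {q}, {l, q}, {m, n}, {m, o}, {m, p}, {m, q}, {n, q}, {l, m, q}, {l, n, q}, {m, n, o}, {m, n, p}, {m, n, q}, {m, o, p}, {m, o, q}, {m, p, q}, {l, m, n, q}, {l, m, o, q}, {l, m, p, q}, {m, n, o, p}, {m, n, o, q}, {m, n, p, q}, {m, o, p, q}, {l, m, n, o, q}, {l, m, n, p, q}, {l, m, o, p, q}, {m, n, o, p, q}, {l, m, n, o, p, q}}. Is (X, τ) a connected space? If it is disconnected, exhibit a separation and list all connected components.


(X, τ) is disconnected; components = [{n}, {l, q}, {m, o, p}].

Find clopen sets (U ∈ τ with X ∖ U ∈ τ):
  U = ∅, X ∖ U = {l, m, n, o, p, q} — both open, so U is clopen.
  U = {n}, X ∖ U = {l, m, o, p, q} — both open, so U is clopen.
  U = {l, q}, X ∖ U = {m, n, o, p} — both open, so U is clopen.
  U = {l, n, q}, X ∖ U = {m, o, p} — both open, so U is clopen.
  U = {m, o, p}, X ∖ U = {l, n, q} — both open, so U is clopen.
  U = {m, n, o, p}, X ∖ U = {l, q} — both open, so U is clopen.
  U = {l, m, o, p, q}, X ∖ U = {n} — both open, so U is clopen.
  U = {l, m, n, o, p, q}, X ∖ U = ∅ — both open, so U is clopen.
Nontrivial clopen(s) exist: e.g. {m, o, p}. So (X, τ) is disconnected.
Compute connected components by grouping points that agree on all clopens:
  component: {n}
  component: {l, q}
  component: {m, o, p}


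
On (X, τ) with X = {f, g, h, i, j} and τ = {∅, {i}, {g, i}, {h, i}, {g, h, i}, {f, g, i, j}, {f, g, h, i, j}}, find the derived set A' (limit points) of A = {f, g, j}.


A' = {f, j}

For each x ∈ X, list the open sets U ∈ τ with x ∈ U, then check whether U ∩ (A ∖ {x}) ≠ ∅ for every such U.
  x = f: opens ∋ x are {f, g, i, j}, {f, g, h, i, j}; each meets A ∖ {f}, so x IS a limit point.
  x = g: open {g, i} ∋ x has {g, i} ∩ (A ∖ {g}) = ∅, so x is NOT a limit point.
  x = h: open {h, i} ∋ x has {h, i} ∩ (A ∖ {h}) = ∅, so x is NOT a limit point.
  x = i: open {i} ∋ x has {i} ∩ (A ∖ {i}) = ∅, so x is NOT a limit point.
  x = j: opens ∋ x are {f, g, i, j}, {f, g, h, i, j}; each meets A ∖ {j}, so x IS a limit point.
Collecting: A' = {f, j}.


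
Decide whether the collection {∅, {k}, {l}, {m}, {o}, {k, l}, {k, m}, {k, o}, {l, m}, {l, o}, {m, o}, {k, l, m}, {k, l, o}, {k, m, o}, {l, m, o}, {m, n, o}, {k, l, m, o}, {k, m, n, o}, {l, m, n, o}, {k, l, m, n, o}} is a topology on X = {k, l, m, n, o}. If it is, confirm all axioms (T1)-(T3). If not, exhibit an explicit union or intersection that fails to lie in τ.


τ IS a topology on X.

Axiom (T1): ∅ ∈ τ? Yes; X ∈ τ? Yes.
Axiom (T2/T3): check pairwise unions and intersections of members of τ.
All pairwise intersections and unions checked — each lies in τ. Therefore τ satisfies (T1), (T2), (T3): it IS a topology on X.


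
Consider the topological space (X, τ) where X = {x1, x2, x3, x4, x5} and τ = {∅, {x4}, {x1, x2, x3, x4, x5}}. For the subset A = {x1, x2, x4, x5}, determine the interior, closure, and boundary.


int(A) = {x4}, cl(A) = {x1, x2, x3, x4, x5}, ∂A = {x1, x2, x3, x5}.

Closed sets in (X, τ) are complements of opens:
  closed(X, τ) = {∅, {x1, x2, x3, x5}, {x1, x2, x3, x4, x5}}.
int(A) = ⋃ {U ∈ τ : U ⊆ A}. Opens contained in A: ∅, {x4}.
Taking the union of these: int(A) = {x4}.
cl(A) = ⋂ {C closed : A ⊆ C}. Closed sets containing A: {x1, x2, x3, x4, x5}.
Intersecting these: cl(A) = {x1, x2, x3, x4, x5}.
∂A = cl(A) ∖ int(A) = {x1, x2, x3, x4, x5} ∖ {x4} = {x1, x2, x3, x5}.


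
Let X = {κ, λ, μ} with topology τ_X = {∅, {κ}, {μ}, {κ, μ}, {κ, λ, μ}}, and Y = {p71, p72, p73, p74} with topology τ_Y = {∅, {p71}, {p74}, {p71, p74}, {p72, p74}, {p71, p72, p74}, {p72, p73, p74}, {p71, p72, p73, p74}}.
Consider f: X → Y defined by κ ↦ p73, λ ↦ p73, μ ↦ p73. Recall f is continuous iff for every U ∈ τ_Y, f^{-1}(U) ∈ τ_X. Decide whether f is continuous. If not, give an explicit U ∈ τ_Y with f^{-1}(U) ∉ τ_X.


f IS continuous.

Compute f^{-1}(U) for each U ∈ τ_Y:
  U = ∅: f^{-1}(U) = ∅ ∈ τ_X ✓.
  U = {p71}: f^{-1}(U) = ∅ ∈ τ_X ✓.
  U = {p74}: f^{-1}(U) = ∅ ∈ τ_X ✓.
  U = {p71, p74}: f^{-1}(U) = ∅ ∈ τ_X ✓.
  U = {p72, p74}: f^{-1}(U) = ∅ ∈ τ_X ✓.
  U = {p71, p72, p74}: f^{-1}(U) = ∅ ∈ τ_X ✓.
  U = {p72, p73, p74}: f^{-1}(U) = {κ, λ, μ} ∈ τ_X ✓.
  U = {p71, p72, p73, p74}: f^{-1}(U) = {κ, λ, μ} ∈ τ_X ✓.
Every preimage lies in τ_X, so f IS continuous.


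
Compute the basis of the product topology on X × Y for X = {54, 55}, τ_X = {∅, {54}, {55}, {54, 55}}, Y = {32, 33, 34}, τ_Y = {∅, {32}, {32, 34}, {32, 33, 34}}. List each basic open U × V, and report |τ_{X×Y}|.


Basis B = {∅ × ∅, {54} × {32}, {55} × {32}, {54} × {32, 34}, {54, 55} × {32}, {55} × {32, 34}, {54} × {32, 33, 34}, {55} × {32, 33, 34}, {54, 55} × {32, 34}, {54, 55} × {32, 33, 34}}; |τ_{X×Y}| = 16.

Enumerate products U × V with U ∈ τ_X, V ∈ τ_Y (deduplicated):
  ∅ × ∅ = {} (∅)
  {54} × {32} = {(54,32)}
  {55} × {32} = {(55,32)}
  {54} × {32, 34} = {(54,32), (54,34)}
  {54, 55} × {32} = {(54,32), (55,32)}
  {55} × {32, 34} = {(55,32), (55,34)}
  {54} × {32, 33, 34} = {(54,32), (54,33), (54,34)}
  {55} × {32, 33, 34} = {(55,32), (55,33), (55,34)}
  {54, 55} × {32, 34} = {(54,32), (54,34), (55,32), (55,34)}
  {54, 55} × {32, 33, 34} = {(54,32), (54,33), (54,34), (55,32), (55,33), (55,34)}
These 10 distinct sets form the basis B.
Close under arbitrary unions to get τ_{X×Y}; counting gives |τ_{X×Y}| = 16.


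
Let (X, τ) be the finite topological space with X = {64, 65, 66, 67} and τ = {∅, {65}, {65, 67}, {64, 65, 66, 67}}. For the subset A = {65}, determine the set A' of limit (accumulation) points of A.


A' = {64, 66, 67}

For each x ∈ X, list the open sets U ∈ τ with x ∈ U, then check whether U ∩ (A ∖ {x}) ≠ ∅ for every such U.
  x = 64: opens ∋ x are {64, 65, 66, 67}; each meets A ∖ {64}, so x IS a limit point.
  x = 65: open {65} ∋ x has {65} ∩ (A ∖ {65}) = ∅, so x is NOT a limit point.
  x = 66: opens ∋ x are {64, 65, 66, 67}; each meets A ∖ {66}, so x IS a limit point.
  x = 67: opens ∋ x are {65, 67}, {64, 65, 66, 67}; each meets A ∖ {67}, so x IS a limit point.
Collecting: A' = {64, 66, 67}.


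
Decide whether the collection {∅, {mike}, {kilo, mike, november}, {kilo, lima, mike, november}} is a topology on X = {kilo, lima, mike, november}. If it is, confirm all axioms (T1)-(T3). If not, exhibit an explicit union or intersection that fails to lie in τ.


τ IS a topology on X.

Axiom (T1): ∅ ∈ τ? Yes; X ∈ τ? Yes.
Axiom (T2/T3): check pairwise unions and intersections of members of τ.
All pairwise intersections and unions checked — each lies in τ. Therefore τ satisfies (T1), (T2), (T3): it IS a topology on X.


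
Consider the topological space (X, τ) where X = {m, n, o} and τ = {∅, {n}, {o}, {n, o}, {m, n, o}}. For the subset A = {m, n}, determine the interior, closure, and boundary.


int(A) = {n}, cl(A) = {m, n}, ∂A = {m}.

Closed sets in (X, τ) are complements of opens:
  closed(X, τ) = {∅, {m}, {m, n}, {m, o}, {m, n, o}}.
int(A) = ⋃ {U ∈ τ : U ⊆ A}. Opens contained in A: ∅, {n}.
Taking the union of these: int(A) = {n}.
cl(A) = ⋂ {C closed : A ⊆ C}. Closed sets containing A: {m, n}, {m, n, o}.
Intersecting these: cl(A) = {m, n}.
∂A = cl(A) ∖ int(A) = {m, n} ∖ {n} = {m}.


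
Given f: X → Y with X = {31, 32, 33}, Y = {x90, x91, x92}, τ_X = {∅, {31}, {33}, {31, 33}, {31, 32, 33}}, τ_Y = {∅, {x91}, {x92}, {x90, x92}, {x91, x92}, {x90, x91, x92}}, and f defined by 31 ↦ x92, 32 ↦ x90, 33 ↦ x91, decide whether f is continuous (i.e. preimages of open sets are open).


f is NOT continuous.

Compute f^{-1}(U) for each U ∈ τ_Y:
  U = ∅: f^{-1}(U) = ∅ ∈ τ_X ✓.
  U = {x91}: f^{-1}(U) = {33} ∈ τ_X ✓.
  U = {x92}: f^{-1}(U) = {31} ∈ τ_X ✓.
  U = {x90, x92}: f^{-1}(U) = {31, 32} ∉ τ_X ✗.
  U = {x91, x92}: f^{-1}(U) = {31, 33} ∈ τ_X ✓.
  U = {x90, x91, x92}: f^{-1}(U) = {31, 32, 33} ∈ τ_X ✓.
Found U = {x90, x92} with f^{-1}(U) = {31, 32} not in τ_X. Therefore f is NOT continuous.


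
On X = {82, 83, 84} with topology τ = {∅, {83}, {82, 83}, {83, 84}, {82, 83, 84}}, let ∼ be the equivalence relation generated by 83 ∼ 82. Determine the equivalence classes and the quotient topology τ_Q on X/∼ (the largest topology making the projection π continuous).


X/∼ = {[82=83], [84]}; |τ_Q| = 3.

Equivalence classes: [82=83], [84].
Quotient map π: X → X/∼ sends 82 ↦ [82=83], 83 ↦ [82=83], 84 ↦ [84].
For each subset V ⊆ X/∼, compute π^{-1}(V) ⊆ X and check whether π^{-1}(V) ∈ τ. V is open in τ_Q iff π^{-1}(V) ∈ τ.
  V = {}: π^{-1}(V) = ∅ ∈ τ ✓.
  V = {[82=83]}: π^{-1}(V) = {82, 83} ∈ τ ✓.
  V = {[84]}: π^{-1}(V) = {84} ∉ τ ✗.
  V = {[82=83], [84]}: π^{-1}(V) = {82, 83, 84} ∈ τ ✓.
Open sets in the quotient: τ_Q = {{}, {[82=83]}, {[82=83], [84]}} (3 elements).


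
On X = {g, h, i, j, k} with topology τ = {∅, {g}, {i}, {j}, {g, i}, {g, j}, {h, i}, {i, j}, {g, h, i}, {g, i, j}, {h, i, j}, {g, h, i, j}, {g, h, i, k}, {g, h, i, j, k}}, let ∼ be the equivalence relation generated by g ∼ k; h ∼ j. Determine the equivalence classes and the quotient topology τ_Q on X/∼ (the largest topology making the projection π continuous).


X/∼ = {[g=k], [h=j], [i]}; |τ_Q| = 4.

Equivalence classes: [g=k], [h=j], [i].
Quotient map π: X → X/∼ sends g ↦ [g=k], h ↦ [h=j], i ↦ [i], j ↦ [h=j], k ↦ [g=k].
For each subset V ⊆ X/∼, compute π^{-1}(V) ⊆ X and check whether π^{-1}(V) ∈ τ. V is open in τ_Q iff π^{-1}(V) ∈ τ.
  V = {}: π^{-1}(V) = ∅ ∈ τ ✓.
  V = {[g=k]}: π^{-1}(V) = {g, k} ∉ τ ✗.
  V = {[h=j]}: π^{-1}(V) = {h, j} ∉ τ ✗.
  V = {[g=k], [h=j]}: π^{-1}(V) = {g, h, j, k} ∉ τ ✗.
  V = {[i]}: π^{-1}(V) = {i} ∈ τ ✓.
  V = {[g=k], [i]}: π^{-1}(V) = {g, i, k} ∉ τ ✗.
  V = {[h=j], [i]}: π^{-1}(V) = {h, i, j} ∈ τ ✓.
  V = {[g=k], [h=j], [i]}: π^{-1}(V) = {g, h, i, j, k} ∈ τ ✓.
Open sets in the quotient: τ_Q = {{}, {[i]}, {[h=j], [i]}, {[g=k], [h=j], [i]}} (4 elements).


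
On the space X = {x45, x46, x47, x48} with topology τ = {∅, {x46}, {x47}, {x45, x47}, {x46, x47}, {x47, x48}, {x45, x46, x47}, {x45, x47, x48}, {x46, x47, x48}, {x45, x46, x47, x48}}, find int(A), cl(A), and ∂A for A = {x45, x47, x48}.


int(A) = {x45, x47, x48}, cl(A) = {x45, x47, x48}, ∂A = ∅.

Closed sets in (X, τ) are complements of opens:
  closed(X, τ) = {∅, {x45}, {x46}, {x48}, {x45, x46}, {x45, x48}, {x46, x48}, {x45, x46, x48}, {x45, x47, x48}, {x45, x46, x47, x48}}.
int(A) = ⋃ {U ∈ τ : U ⊆ A}. Opens contained in A: ∅, {x47}, {x45, x47}, {x47, x48}, {x45, x47, x48}.
Taking the union of these: int(A) = {x45, x47, x48}.
cl(A) = ⋂ {C closed : A ⊆ C}. Closed sets containing A: {x45, x47, x48}, {x45, x46, x47, x48}.
Intersecting these: cl(A) = {x45, x47, x48}.
∂A = cl(A) ∖ int(A) = {x45, x47, x48} ∖ {x45, x47, x48} = ∅.


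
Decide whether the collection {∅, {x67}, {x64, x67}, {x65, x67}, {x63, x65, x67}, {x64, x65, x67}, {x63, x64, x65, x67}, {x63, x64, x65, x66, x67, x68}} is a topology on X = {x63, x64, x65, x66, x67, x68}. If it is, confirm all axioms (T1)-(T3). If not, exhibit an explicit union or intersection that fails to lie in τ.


τ IS a topology on X.

Axiom (T1): ∅ ∈ τ? Yes; X ∈ τ? Yes.
Axiom (T2/T3): check pairwise unions and intersections of members of τ.
All pairwise intersections and unions checked — each lies in τ. Therefore τ satisfies (T1), (T2), (T3): it IS a topology on X.


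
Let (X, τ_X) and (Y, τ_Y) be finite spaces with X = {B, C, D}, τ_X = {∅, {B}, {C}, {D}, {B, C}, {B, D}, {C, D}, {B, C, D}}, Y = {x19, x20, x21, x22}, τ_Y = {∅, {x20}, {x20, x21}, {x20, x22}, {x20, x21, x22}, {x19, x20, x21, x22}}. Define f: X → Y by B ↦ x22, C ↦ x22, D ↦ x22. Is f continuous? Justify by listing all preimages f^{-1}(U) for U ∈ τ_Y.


f IS continuous.

Compute f^{-1}(U) for each U ∈ τ_Y:
  U = ∅: f^{-1}(U) = ∅ ∈ τ_X ✓.
  U = {x20}: f^{-1}(U) = ∅ ∈ τ_X ✓.
  U = {x20, x21}: f^{-1}(U) = ∅ ∈ τ_X ✓.
  U = {x20, x22}: f^{-1}(U) = {B, C, D} ∈ τ_X ✓.
  U = {x20, x21, x22}: f^{-1}(U) = {B, C, D} ∈ τ_X ✓.
  U = {x19, x20, x21, x22}: f^{-1}(U) = {B, C, D} ∈ τ_X ✓.
Every preimage lies in τ_X, so f IS continuous.


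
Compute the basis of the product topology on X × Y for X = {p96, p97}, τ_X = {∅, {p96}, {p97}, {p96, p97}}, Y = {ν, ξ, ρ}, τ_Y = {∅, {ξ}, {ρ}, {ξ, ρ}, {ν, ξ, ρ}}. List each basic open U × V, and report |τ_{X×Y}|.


Basis B = {∅ × ∅, {p96} × {ξ}, {p96} × {ρ}, {p97} × {ξ}, {p97} × {ρ}, {p96} × {ξ, ρ}, {p96, p97} × {ξ}, {p96, p97} × {ρ}, {p97} × {ξ, ρ}, {p96} × {ν, ξ, ρ}, {p97} × {ν, ξ, ρ}, {p96, p97} × {ξ, ρ}, {p96, p97} × {ν, ξ, ρ}}; |τ_{X×Y}| = 25.

Enumerate products U × V with U ∈ τ_X, V ∈ τ_Y (deduplicated):
  ∅ × ∅ = {} (∅)
  {p96} × {ξ} = {(p96,ξ)}
  {p96} × {ρ} = {(p96,ρ)}
  {p97} × {ξ} = {(p97,ξ)}
  {p97} × {ρ} = {(p97,ρ)}
  {p96} × {ξ, ρ} = {(p96,ξ), (p96,ρ)}
  {p96, p97} × {ξ} = {(p96,ξ), (p97,ξ)}
  {p96, p97} × {ρ} = {(p96,ρ), (p97,ρ)}
  {p97} × {ξ, ρ} = {(p97,ξ), (p97,ρ)}
  {p96} × {ν, ξ, ρ} = {(p96,ν), (p96,ξ), (p96,ρ)}
  {p97} × {ν, ξ, ρ} = {(p97,ν), (p97,ξ), (p97,ρ)}
  {p96, p97} × {ξ, ρ} = {(p96,ξ), (p96,ρ), (p97,ξ), (p97,ρ)}
  {p96, p97} × {ν, ξ, ρ} = {(p96,ν), (p96,ξ), (p96,ρ), (p97,ν), (p97,ξ), (p97,ρ)}
These 13 distinct sets form the basis B.
Close under arbitrary unions to get τ_{X×Y}; counting gives |τ_{X×Y}| = 25.


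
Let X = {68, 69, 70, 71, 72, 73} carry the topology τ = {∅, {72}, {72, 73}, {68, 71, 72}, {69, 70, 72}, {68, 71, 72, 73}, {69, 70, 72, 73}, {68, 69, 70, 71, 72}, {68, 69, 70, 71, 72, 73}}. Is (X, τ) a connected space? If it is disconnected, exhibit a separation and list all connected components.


(X, τ) is connected.

Find clopen sets (U ∈ τ with X ∖ U ∈ τ):
  U = ∅, X ∖ U = {68, 69, 70, 71, 72, 73} — both open, so U is clopen.
  U = {68, 69, 70, 71, 72, 73}, X ∖ U = ∅ — both open, so U is clopen.
Only trivial clopens (∅ and X) exist, so (X, τ) is connected.
Compute connected components by grouping points that agree on all clopens:
  component: {68, 69, 70, 71, 72, 73}


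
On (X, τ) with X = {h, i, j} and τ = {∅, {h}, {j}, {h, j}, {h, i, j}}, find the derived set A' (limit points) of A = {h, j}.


A' = {i}

For each x ∈ X, list the open sets U ∈ τ with x ∈ U, then check whether U ∩ (A ∖ {x}) ≠ ∅ for every such U.
  x = h: open {h} ∋ x has {h} ∩ (A ∖ {h}) = ∅, so x is NOT a limit point.
  x = i: opens ∋ x are {h, i, j}; each meets A ∖ {i}, so x IS a limit point.
  x = j: open {j} ∋ x has {j} ∩ (A ∖ {j}) = ∅, so x is NOT a limit point.
Collecting: A' = {i}.


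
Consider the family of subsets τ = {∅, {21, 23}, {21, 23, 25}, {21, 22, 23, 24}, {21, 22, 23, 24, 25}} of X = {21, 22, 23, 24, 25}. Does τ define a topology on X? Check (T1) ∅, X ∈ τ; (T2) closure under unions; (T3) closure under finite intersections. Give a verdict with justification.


τ IS a topology on X.

Axiom (T1): ∅ ∈ τ? Yes; X ∈ τ? Yes.
Axiom (T2/T3): check pairwise unions and intersections of members of τ.
All pairwise intersections and unions checked — each lies in τ. Therefore τ satisfies (T1), (T2), (T3): it IS a topology on X.


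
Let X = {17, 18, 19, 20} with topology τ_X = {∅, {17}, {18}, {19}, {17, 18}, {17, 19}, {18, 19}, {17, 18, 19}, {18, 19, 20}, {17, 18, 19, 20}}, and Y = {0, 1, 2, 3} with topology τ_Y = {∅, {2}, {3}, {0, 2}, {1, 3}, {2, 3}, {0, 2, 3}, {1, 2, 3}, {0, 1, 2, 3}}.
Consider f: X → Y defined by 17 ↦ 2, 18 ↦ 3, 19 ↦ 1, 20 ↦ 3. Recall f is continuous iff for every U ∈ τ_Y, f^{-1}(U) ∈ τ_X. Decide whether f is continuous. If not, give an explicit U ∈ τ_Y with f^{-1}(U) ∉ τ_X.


f is NOT continuous.

Compute f^{-1}(U) for each U ∈ τ_Y:
  U = ∅: f^{-1}(U) = ∅ ∈ τ_X ✓.
  U = {2}: f^{-1}(U) = {17} ∈ τ_X ✓.
  U = {3}: f^{-1}(U) = {18, 20} ∉ τ_X ✗.
  U = {0, 2}: f^{-1}(U) = {17} ∈ τ_X ✓.
  U = {1, 3}: f^{-1}(U) = {18, 19, 20} ∈ τ_X ✓.
  U = {2, 3}: f^{-1}(U) = {17, 18, 20} ∉ τ_X ✗.
  U = {0, 2, 3}: f^{-1}(U) = {17, 18, 20} ∉ τ_X ✗.
  U = {1, 2, 3}: f^{-1}(U) = {17, 18, 19, 20} ∈ τ_X ✓.
  U = {0, 1, 2, 3}: f^{-1}(U) = {17, 18, 19, 20} ∈ τ_X ✓.
Found U = {3} with f^{-1}(U) = {18, 20} not in τ_X. Therefore f is NOT continuous.


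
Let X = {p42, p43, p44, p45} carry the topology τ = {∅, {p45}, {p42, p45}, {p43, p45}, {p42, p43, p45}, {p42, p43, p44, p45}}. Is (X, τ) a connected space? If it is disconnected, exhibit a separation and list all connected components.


(X, τ) is connected.

Find clopen sets (U ∈ τ with X ∖ U ∈ τ):
  U = ∅, X ∖ U = {p42, p43, p44, p45} — both open, so U is clopen.
  U = {p42, p43, p44, p45}, X ∖ U = ∅ — both open, so U is clopen.
Only trivial clopens (∅ and X) exist, so (X, τ) is connected.
Compute connected components by grouping points that agree on all clopens:
  component: {p42, p43, p44, p45}


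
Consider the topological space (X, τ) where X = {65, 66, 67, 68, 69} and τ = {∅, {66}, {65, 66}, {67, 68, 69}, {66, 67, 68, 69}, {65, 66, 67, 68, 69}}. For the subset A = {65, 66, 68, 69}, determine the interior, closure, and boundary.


int(A) = {65, 66}, cl(A) = {65, 66, 67, 68, 69}, ∂A = {67, 68, 69}.

Closed sets in (X, τ) are complements of opens:
  closed(X, τ) = {∅, {65}, {65, 66}, {67, 68, 69}, {65, 67, 68, 69}, {65, 66, 67, 68, 69}}.
int(A) = ⋃ {U ∈ τ : U ⊆ A}. Opens contained in A: ∅, {66}, {65, 66}.
Taking the union of these: int(A) = {65, 66}.
cl(A) = ⋂ {C closed : A ⊆ C}. Closed sets containing A: {65, 66, 67, 68, 69}.
Intersecting these: cl(A) = {65, 66, 67, 68, 69}.
∂A = cl(A) ∖ int(A) = {65, 66, 67, 68, 69} ∖ {65, 66} = {67, 68, 69}.


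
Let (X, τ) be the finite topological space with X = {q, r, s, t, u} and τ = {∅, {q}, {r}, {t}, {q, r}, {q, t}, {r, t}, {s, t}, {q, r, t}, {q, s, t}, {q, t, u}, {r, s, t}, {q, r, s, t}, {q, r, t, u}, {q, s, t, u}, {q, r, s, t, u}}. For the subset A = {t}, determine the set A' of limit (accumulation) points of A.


A' = {s, u}

For each x ∈ X, list the open sets U ∈ τ with x ∈ U, then check whether U ∩ (A ∖ {x}) ≠ ∅ for every such U.
  x = q: open {q} ∋ x has {q} ∩ (A ∖ {q}) = ∅, so x is NOT a limit point.
  x = r: open {r} ∋ x has {r} ∩ (A ∖ {r}) = ∅, so x is NOT a limit point.
  x = s: opens ∋ x are {s, t}, {q, s, t}, {r, s, t}, {q, r, s, t}, {q, s, t, u}, {q, r, s, t, u}; each meets A ∖ {s}, so x IS a limit point.
  x = t: open {t} ∋ x has {t} ∩ (A ∖ {t}) = ∅, so x is NOT a limit point.
  x = u: opens ∋ x are {q, t, u}, {q, r, t, u}, {q, s, t, u}, {q, r, s, t, u}; each meets A ∖ {u}, so x IS a limit point.
Collecting: A' = {s, u}.


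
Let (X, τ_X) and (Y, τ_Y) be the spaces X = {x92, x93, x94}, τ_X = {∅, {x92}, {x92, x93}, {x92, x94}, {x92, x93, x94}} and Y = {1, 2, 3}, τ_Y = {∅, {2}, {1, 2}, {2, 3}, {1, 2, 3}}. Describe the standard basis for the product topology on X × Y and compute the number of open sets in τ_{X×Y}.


Basis B = {∅ × ∅, {x92} × {2}, {x92} × {1, 2}, {x92} × {2, 3}, {x92, x93} × {2}, {x92, x94} × {2}, {x92} × {1, 2, 3}, {x92, x93, x94} × {2}, {x92, x93} × {1, 2}, {x92, x94} × {1, 2}, {x92, x93} × {2, 3}, {x92, x94} × {2, 3}, {x92, x93} × {1, 2, 3}, {x92, x94} × {1, 2, 3}, {x92, x93, x94} × {1, 2}, {x92, x93, x94} × {2, 3}, {x92, x93, x94} × {1, 2, 3}}; |τ_{X×Y}| = 48.

Enumerate products U × V with U ∈ τ_X, V ∈ τ_Y (deduplicated):
  ∅ × ∅ = {} (∅)
  {x92} × {2} = {(x92,2)}
  {x92} × {1, 2} = {(x92,1), (x92,2)}
  {x92} × {2, 3} = {(x92,2), (x92,3)}
  {x92, x93} × {2} = {(x92,2), (x93,2)}
  {x92, x94} × {2} = {(x92,2), (x94,2)}
  {x92} × {1, 2, 3} = {(x92,1), (x92,2), (x92,3)}
  {x92, x93, x94} × {2} = {(x92,2), (x93,2), (x94,2)}
  {x92, x93} × {1, 2} = {(x92,1), (x92,2), (x93,1), (x93,2)}
  {x92, x94} × {1, 2} = {(x92,1), (x92,2), (x94,1), (x94,2)}
  {x92, x93} × {2, 3} = {(x92,2), (x92,3), (x93,2), (x93,3)}
  {x92, x94} × {2, 3} = {(x92,2), (x92,3), (x94,2), (x94,3)}
  {x92, x93} × {1, 2, 3} = {(x92,1), (x92,2), (x92,3), (x93,1), (x93,2), (x93,3)}
  {x92, x94} × {1, 2, 3} = {(x92,1), (x92,2), (x92,3), (x94,1), (x94,2), (x94,3)}
  {x92, x93, x94} × {1, 2} = {(x92,1), (x92,2), (x93,1), (x93,2), (x94,1), (x94,2)}
  {x92, x93, x94} × {2, 3} = {(x92,2), (x92,3), (x93,2), (x93,3), (x94,2), (x94,3)}
  {x92, x93, x94} × {1, 2, 3} = {(x92,1), (x92,2), (x92,3), (x93,1), (x93,2), (x93,3), (x94,1), (x94,2), (x94,3)}
These 17 distinct sets form the basis B.
Close under arbitrary unions to get τ_{X×Y}; counting gives |τ_{X×Y}| = 48.


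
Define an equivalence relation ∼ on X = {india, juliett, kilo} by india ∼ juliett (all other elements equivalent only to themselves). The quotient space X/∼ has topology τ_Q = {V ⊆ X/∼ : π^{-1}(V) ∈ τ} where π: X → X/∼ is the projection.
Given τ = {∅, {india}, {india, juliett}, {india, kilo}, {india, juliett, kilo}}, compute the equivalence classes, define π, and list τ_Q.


X/∼ = {[india=juliett], [kilo]}; |τ_Q| = 3.

Equivalence classes: [india=juliett], [kilo].
Quotient map π: X → X/∼ sends india ↦ [india=juliett], juliett ↦ [india=juliett], kilo ↦ [kilo].
For each subset V ⊆ X/∼, compute π^{-1}(V) ⊆ X and check whether π^{-1}(V) ∈ τ. V is open in τ_Q iff π^{-1}(V) ∈ τ.
  V = {}: π^{-1}(V) = ∅ ∈ τ ✓.
  V = {[india=juliett]}: π^{-1}(V) = {india, juliett} ∈ τ ✓.
  V = {[kilo]}: π^{-1}(V) = {kilo} ∉ τ ✗.
  V = {[india=juliett], [kilo]}: π^{-1}(V) = {india, juliett, kilo} ∈ τ ✓.
Open sets in the quotient: τ_Q = {{}, {[india=juliett]}, {[india=juliett], [kilo]}} (3 elements).


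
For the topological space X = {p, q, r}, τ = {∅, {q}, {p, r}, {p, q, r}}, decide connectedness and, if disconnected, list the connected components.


(X, τ) is disconnected; components = [{q}, {p, r}].

Find clopen sets (U ∈ τ with X ∖ U ∈ τ):
  U = ∅, X ∖ U = {p, q, r} — both open, so U is clopen.
  U = {q}, X ∖ U = {p, r} — both open, so U is clopen.
  U = {p, r}, X ∖ U = {q} — both open, so U is clopen.
  U = {p, q, r}, X ∖ U = ∅ — both open, so U is clopen.
Nontrivial clopen(s) exist: e.g. {q}. So (X, τ) is disconnected.
Compute connected components by grouping points that agree on all clopens:
  component: {q}
  component: {p, r}


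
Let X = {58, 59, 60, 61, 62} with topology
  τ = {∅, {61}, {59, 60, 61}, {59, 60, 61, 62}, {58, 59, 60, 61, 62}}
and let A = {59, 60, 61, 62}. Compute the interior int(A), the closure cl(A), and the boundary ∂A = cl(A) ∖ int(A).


int(A) = {59, 60, 61, 62}, cl(A) = {58, 59, 60, 61, 62}, ∂A = {58}.

Closed sets in (X, τ) are complements of opens:
  closed(X, τ) = {∅, {58}, {58, 62}, {58, 59, 60, 62}, {58, 59, 60, 61, 62}}.
int(A) = ⋃ {U ∈ τ : U ⊆ A}. Opens contained in A: ∅, {61}, {59, 60, 61}, {59, 60, 61, 62}.
Taking the union of these: int(A) = {59, 60, 61, 62}.
cl(A) = ⋂ {C closed : A ⊆ C}. Closed sets containing A: {58, 59, 60, 61, 62}.
Intersecting these: cl(A) = {58, 59, 60, 61, 62}.
∂A = cl(A) ∖ int(A) = {58, 59, 60, 61, 62} ∖ {59, 60, 61, 62} = {58}.


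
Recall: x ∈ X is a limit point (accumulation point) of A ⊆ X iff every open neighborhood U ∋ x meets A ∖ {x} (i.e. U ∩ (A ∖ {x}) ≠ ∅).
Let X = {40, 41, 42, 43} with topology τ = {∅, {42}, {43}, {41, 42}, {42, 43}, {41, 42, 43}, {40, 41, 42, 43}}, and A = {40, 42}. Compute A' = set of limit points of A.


A' = {40, 41}

For each x ∈ X, list the open sets U ∈ τ with x ∈ U, then check whether U ∩ (A ∖ {x}) ≠ ∅ for every such U.
  x = 40: opens ∋ x are {40, 41, 42, 43}; each meets A ∖ {40}, so x IS a limit point.
  x = 41: opens ∋ x are {41, 42}, {41, 42, 43}, {40, 41, 42, 43}; each meets A ∖ {41}, so x IS a limit point.
  x = 42: open {42} ∋ x has {42} ∩ (A ∖ {42}) = ∅, so x is NOT a limit point.
  x = 43: open {43} ∋ x has {43} ∩ (A ∖ {43}) = ∅, so x is NOT a limit point.
Collecting: A' = {40, 41}.


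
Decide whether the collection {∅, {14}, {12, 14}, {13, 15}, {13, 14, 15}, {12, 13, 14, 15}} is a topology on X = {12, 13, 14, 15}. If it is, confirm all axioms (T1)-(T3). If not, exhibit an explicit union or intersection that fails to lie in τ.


τ IS a topology on X.

Axiom (T1): ∅ ∈ τ? Yes; X ∈ τ? Yes.
Axiom (T2/T3): check pairwise unions and intersections of members of τ.
All pairwise intersections and unions checked — each lies in τ. Therefore τ satisfies (T1), (T2), (T3): it IS a topology on X.


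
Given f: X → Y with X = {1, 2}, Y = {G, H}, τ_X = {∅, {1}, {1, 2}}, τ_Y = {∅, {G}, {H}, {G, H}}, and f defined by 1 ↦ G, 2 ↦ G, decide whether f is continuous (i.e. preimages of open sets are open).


f IS continuous.

Compute f^{-1}(U) for each U ∈ τ_Y:
  U = ∅: f^{-1}(U) = ∅ ∈ τ_X ✓.
  U = {G}: f^{-1}(U) = {1, 2} ∈ τ_X ✓.
  U = {H}: f^{-1}(U) = ∅ ∈ τ_X ✓.
  U = {G, H}: f^{-1}(U) = {1, 2} ∈ τ_X ✓.
Every preimage lies in τ_X, so f IS continuous.
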